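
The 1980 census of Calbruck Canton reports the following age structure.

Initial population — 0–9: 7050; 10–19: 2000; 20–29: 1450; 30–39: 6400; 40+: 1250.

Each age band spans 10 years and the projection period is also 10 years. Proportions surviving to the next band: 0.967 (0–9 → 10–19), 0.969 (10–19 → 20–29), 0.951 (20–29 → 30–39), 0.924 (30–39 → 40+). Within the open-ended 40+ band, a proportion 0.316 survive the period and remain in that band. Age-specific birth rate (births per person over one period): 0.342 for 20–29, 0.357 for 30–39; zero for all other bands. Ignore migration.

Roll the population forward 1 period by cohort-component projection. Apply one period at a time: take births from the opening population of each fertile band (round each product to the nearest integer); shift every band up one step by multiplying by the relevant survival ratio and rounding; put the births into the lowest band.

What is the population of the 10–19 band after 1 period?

After projecting period 1:
Births: 1450 × 0.342 = 496 ; 6400 × 0.357 = 2285 — total 2781
10–19: 7050 × 0.967 = 6817
20–29: 2000 × 0.969 = 1938
30–39: 1450 × 0.951 = 1379
40+: 6400 × 0.924 + 1250 × 0.316 = 5914 + 395 = 6309
→ [2781, 6817, 1938, 1379, 6309]

6817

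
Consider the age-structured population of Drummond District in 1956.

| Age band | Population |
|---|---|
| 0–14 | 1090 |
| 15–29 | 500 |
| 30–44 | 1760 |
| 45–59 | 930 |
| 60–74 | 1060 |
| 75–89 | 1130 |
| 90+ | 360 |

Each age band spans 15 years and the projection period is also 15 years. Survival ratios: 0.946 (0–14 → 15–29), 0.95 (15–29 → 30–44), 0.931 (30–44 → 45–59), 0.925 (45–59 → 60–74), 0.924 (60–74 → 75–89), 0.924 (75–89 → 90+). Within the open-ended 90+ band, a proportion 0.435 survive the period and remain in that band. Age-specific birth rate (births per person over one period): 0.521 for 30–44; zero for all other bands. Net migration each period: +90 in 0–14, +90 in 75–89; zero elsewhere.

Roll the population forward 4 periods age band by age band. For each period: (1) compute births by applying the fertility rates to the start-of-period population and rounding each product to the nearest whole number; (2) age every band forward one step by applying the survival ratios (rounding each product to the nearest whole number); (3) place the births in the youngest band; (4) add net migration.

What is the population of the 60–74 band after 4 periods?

Period 1:
Births: 1760 × 0.521 = 917
15–29: 1090 × 0.946 = 1031
30–44: 500 × 0.95 = 475
45–59: 1760 × 0.931 = 1639
60–74: 930 × 0.925 = 860
75–89: 1060 × 0.924 = 979
90+: 1130 × 0.924 + 360 × 0.435 = 1044 + 157 = 1201
Net migration: 0–14 + 90 → 1007; 75–89 + 90 → 1069
End of period: [1007, 1031, 475, 1639, 860, 1069, 1201]
Period 2:
Births: 475 × 0.521 = 247
15–29: 1007 × 0.946 = 953
30–44: 1031 × 0.95 = 979
45–59: 475 × 0.931 = 442
60–74: 1639 × 0.925 = 1516
75–89: 860 × 0.924 = 795
90+: 1069 × 0.924 + 1201 × 0.435 = 988 + 522 = 1510
Net migration: 0–14 + 90 → 337; 75–89 + 90 → 885
End of period: [337, 953, 979, 442, 1516, 885, 1510]
Period 3:
Births: 979 × 0.521 = 510
15–29: 337 × 0.946 = 319
30–44: 953 × 0.95 = 905
45–59: 979 × 0.931 = 911
60–74: 442 × 0.925 = 409
75–89: 1516 × 0.924 = 1401
90+: 885 × 0.924 + 1510 × 0.435 = 818 + 657 = 1475
Net migration: 0–14 + 90 → 600; 75–89 + 90 → 1491
End of period: [600, 319, 905, 911, 409, 1491, 1475]
Period 4:
Births: 905 × 0.521 = 472
15–29: 600 × 0.946 = 568
30–44: 319 × 0.95 = 303
45–59: 905 × 0.931 = 843
60–74: 911 × 0.925 = 843
75–89: 409 × 0.924 = 378
90+: 1491 × 0.924 + 1475 × 0.435 = 1378 + 642 = 2020
Net migration: 0–14 + 90 → 562; 75–89 + 90 → 468
End of period: [562, 568, 303, 843, 843, 468, 2020]

843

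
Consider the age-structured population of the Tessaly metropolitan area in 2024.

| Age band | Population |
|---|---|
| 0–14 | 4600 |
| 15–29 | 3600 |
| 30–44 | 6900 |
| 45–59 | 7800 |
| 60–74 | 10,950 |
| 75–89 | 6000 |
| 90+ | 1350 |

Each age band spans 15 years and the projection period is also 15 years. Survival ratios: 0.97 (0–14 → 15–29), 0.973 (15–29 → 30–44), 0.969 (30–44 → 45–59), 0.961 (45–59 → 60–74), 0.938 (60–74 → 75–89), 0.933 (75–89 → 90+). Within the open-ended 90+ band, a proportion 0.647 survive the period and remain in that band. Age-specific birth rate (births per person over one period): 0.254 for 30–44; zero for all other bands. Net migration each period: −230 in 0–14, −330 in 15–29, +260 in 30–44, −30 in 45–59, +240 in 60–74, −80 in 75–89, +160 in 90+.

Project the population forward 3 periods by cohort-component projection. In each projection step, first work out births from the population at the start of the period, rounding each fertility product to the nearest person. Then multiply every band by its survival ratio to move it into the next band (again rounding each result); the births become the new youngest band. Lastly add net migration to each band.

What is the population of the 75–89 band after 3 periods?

6145

Period 1.
Births: 6900 × 0.254 = 1753
15–29: 4600 × 0.97 = 4462
30–44: 3600 × 0.973 = 3503
45–59: 6900 × 0.969 = 6686
60–74: 7800 × 0.961 = 7496
75–89: 10950 × 0.938 = 10271
90+: 6000 × 0.933 + 1350 × 0.647 = 5598 + 873 = 6471
Net migration: 0–14 − 230 → 1523; 15–29 − 330 → 4132; 30–44 + 260 → 3763; 45–59 − 30 → 6656; 60–74 + 240 → 7736; 75–89 − 80 → 10191; 90+ + 160 → 6631
→ [1523, 4132, 3763, 6656, 7736, 10191, 6631]
Period 2.
Births: 3763 × 0.254 = 956
15–29: 1523 × 0.97 = 1477
30–44: 4132 × 0.973 = 4020
45–59: 3763 × 0.969 = 3646
60–74: 6656 × 0.961 = 6396
75–89: 7736 × 0.938 = 7256
90+: 10191 × 0.933 + 6631 × 0.647 = 9508 + 4290 = 13798
Net migration: 0–14 − 230 → 726; 15–29 − 330 → 1147; 30–44 + 260 → 4280; 45–59 − 30 → 3616; 60–74 + 240 → 6636; 75–89 − 80 → 7176; 90+ + 160 → 13958
→ [726, 1147, 4280, 3616, 6636, 7176, 13958]
Period 3.
Births: 4280 × 0.254 = 1087
15–29: 726 × 0.97 = 704
30–44: 1147 × 0.973 = 1116
45–59: 4280 × 0.969 = 4147
60–74: 3616 × 0.961 = 3475
75–89: 6636 × 0.938 = 6225
90+: 7176 × 0.933 + 13958 × 0.647 = 6695 + 9031 = 15726
Net migration: 0–14 − 230 → 857; 15–29 − 330 → 374; 30–44 + 260 → 1376; 45–59 − 30 → 4117; 60–74 + 240 → 3715; 75–89 − 80 → 6145; 90+ + 160 → 15886
→ [857, 374, 1376, 4117, 3715, 6145, 15886]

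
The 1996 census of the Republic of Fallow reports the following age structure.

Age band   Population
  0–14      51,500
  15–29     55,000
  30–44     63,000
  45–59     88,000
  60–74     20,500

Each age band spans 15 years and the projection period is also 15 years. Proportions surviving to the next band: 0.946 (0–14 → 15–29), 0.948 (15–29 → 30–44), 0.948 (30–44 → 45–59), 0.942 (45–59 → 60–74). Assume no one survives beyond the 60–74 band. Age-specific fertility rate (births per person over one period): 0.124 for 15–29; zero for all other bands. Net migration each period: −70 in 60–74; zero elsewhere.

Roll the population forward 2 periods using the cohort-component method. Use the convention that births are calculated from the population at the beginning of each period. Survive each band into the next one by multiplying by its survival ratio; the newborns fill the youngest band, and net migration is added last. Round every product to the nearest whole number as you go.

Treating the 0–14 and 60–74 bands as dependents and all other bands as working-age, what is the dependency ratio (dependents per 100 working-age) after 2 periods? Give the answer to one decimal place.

After projecting period 1:
Births: 55000 × 0.124 = 6820
15–29: 51500 × 0.946 = 48719
30–44: 55000 × 0.948 = 52140
45–59: 63000 × 0.948 = 59724
60–74: 88000 × 0.942 = 82896
Net migration: 60–74 − 70 → 82826
Population now: 0–14=6820, 15–29=48719, 30–44=52140, 45–59=59724, 60–74=82826
After projecting period 2:
Births: 48719 × 0.124 = 6041
15–29: 6820 × 0.946 = 6452
30–44: 48719 × 0.948 = 46186
45–59: 52140 × 0.948 = 49429
60–74: 59724 × 0.942 = 56260
Net migration: 60–74 − 70 → 56190
Population now: 0–14=6041, 15–29=6452, 30–44=46186, 45–59=49429, 60–74=56190
Dependents (band 0–14 + band 60–74) = 6041 + 56190 = 62231; working-age = 102067; ratio = 62231/102067 × 100 = 61.0

61.0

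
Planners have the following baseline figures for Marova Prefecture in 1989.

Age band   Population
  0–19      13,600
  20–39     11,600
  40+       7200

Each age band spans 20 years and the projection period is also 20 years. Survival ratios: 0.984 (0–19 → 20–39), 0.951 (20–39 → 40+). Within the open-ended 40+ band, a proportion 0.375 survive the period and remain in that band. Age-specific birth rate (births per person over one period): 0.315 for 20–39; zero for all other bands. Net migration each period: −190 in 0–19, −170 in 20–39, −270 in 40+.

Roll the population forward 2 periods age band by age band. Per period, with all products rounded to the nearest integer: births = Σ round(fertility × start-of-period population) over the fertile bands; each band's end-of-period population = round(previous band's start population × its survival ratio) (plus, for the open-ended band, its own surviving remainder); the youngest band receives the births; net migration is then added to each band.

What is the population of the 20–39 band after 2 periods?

Period 1:
Births: 11600 * 0.315 = 3654
20–39: 13600 * 0.984 = 13382
40+: 11600 * 0.951 + 7200 * 0.375 = 11032 + 2700 = 13732
Net migration: 0–19 − 190 → 3464; 20–39 − 170 → 13212; 40+ − 270 → 13462
Population now: 0–19=3464, 20–39=13212, 40+=13462
Period 2:
Births: 13212 * 0.315 = 4162
20–39: 3464 * 0.984 = 3409
40+: 13212 * 0.951 + 13462 * 0.375 = 12565 + 5048 = 17613
Net migration: 0–19 − 190 → 3972; 20–39 − 170 → 3239; 40+ − 270 → 17343
Population now: 0–19=3972, 20–39=3239, 40+=17343

3239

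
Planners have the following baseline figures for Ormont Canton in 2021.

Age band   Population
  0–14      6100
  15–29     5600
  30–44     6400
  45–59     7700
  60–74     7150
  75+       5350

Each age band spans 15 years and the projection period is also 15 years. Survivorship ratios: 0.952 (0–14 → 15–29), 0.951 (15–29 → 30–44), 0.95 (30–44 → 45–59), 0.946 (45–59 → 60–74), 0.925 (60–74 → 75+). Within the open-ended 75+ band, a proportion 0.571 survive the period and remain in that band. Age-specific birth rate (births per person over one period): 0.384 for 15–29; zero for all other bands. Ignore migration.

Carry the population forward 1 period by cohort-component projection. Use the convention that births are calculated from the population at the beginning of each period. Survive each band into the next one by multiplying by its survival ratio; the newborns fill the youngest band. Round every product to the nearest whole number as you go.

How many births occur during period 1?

[period 1]
Births: 5600 * 0.384 = 2150
15–29: 6100 * 0.952 = 5807
30–44: 5600 * 0.951 = 5326
45–59: 6400 * 0.95 = 6080
60–74: 7700 * 0.946 = 7284
75+: 7150 * 0.925 + 5350 * 0.571 = 6614 + 3055 = 9669
Population now: 0–14=2150, 15–29=5807, 30–44=5326, 45–59=6080, 60–74=7284, 75+=9669

2150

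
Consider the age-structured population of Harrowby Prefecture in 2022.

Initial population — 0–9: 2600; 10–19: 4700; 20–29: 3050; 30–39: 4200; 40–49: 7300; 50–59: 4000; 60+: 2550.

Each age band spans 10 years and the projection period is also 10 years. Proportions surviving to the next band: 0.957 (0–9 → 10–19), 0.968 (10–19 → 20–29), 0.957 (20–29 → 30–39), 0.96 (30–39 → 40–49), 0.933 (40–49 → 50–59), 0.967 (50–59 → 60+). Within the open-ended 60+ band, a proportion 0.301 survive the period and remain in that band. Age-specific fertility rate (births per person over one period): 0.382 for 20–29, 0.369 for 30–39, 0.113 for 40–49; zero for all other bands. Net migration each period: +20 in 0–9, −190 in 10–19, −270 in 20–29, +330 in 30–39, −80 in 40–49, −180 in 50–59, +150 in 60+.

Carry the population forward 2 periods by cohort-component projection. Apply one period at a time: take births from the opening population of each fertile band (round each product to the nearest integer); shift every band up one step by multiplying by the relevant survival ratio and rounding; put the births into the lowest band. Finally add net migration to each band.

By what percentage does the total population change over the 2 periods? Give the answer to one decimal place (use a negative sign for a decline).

(Groups numbered youngest = 1 to oldest = 7.)
After projecting period 1:
Births: 3050 * 0.382 = 1165 ; 4200 * 0.369 = 1550 ; 7300 * 0.113 = 825 — total 3540
Group 2: 2600 * 0.957 = 2488
Group 3: 4700 * 0.968 = 4550
Group 4: 3050 * 0.957 = 2919
Group 5: 4200 * 0.96 = 4032
Group 6: 7300 * 0.933 = 6811
Group 7: 4000 * 0.967 + 2550 * 0.301 = 3868 + 768 = 4636
Net migration: Group 1 + 20 → 3560; Group 2 − 190 → 2298; Group 3 − 270 → 4280; Group 4 + 330 → 3249; Group 5 − 80 → 3952; Group 6 − 180 → 6631; Group 7 + 150 → 4786
Giving 3560 / 2298 / 4280 / 3249 / 3952 / 6631 / 4786.
After projecting period 2:
Births: 4280 * 0.382 = 1635 ; 3249 * 0.369 = 1199 ; 3952 * 0.113 = 447 — total 3281
Group 2: 3560 * 0.957 = 3407
Group 3: 2298 * 0.968 = 2224
Group 4: 4280 * 0.957 = 4096
Group 5: 3249 * 0.96 = 3119
Group 6: 3952 * 0.933 = 3687
Group 7: 6631 * 0.967 + 4786 * 0.301 = 6412 + 1441 = 7853
Net migration: Group 1 + 20 → 3301; Group 2 − 190 → 3217; Group 3 − 270 → 1954; Group 4 + 330 → 4426; Group 5 − 80 → 3039; Group 6 − 180 → 3507; Group 7 + 150 → 8003
Giving 3301 / 3217 / 1954 / 4426 / 3039 / 3507 / 8003.
Total: 28400 → 27447; change = -953; percentage change = -3.4%

-3.4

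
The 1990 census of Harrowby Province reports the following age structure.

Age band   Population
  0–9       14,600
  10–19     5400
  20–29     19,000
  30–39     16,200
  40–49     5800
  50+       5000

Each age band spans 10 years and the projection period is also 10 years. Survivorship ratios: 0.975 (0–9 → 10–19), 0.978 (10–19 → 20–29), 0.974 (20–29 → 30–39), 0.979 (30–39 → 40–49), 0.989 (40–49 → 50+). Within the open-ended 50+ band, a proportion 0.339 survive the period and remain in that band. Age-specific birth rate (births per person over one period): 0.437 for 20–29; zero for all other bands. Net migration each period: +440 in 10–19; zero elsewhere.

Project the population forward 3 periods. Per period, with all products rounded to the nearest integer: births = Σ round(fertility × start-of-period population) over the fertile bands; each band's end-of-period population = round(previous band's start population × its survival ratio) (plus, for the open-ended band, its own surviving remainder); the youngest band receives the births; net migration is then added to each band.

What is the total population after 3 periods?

Numbering the bands 1..6 from youngest to oldest:
[period 1]
Births: 19000 × 0.437 = 8303
Band 2: 14600 × 0.975 = 14235
Band 3: 5400 × 0.978 = 5281
Band 4: 19000 × 0.974 = 18506
Band 5: 16200 × 0.979 = 15860
Band 6: 5800 × 0.989 + 5000 × 0.339 = 5736 + 1695 = 7431
Net migration: Band 2 + 440 → 14675
End of period: [8303, 14675, 5281, 18506, 15860, 7431]
[period 2]
Births: 5281 × 0.437 = 2308
Band 2: 8303 × 0.975 = 8095
Band 3: 14675 × 0.978 = 14352
Band 4: 5281 × 0.974 = 5144
Band 5: 18506 × 0.979 = 18117
Band 6: 15860 × 0.989 + 7431 × 0.339 = 15686 + 2519 = 18205
Net migration: Band 2 + 440 → 8535
End of period: [2308, 8535, 14352, 5144, 18117, 18205]
[period 3]
Births: 14352 × 0.437 = 6272
Band 2: 2308 × 0.975 = 2250
Band 3: 8535 × 0.978 = 8347
Band 4: 14352 × 0.974 = 13979
Band 5: 5144 × 0.979 = 5036
Band 6: 18117 × 0.989 + 18205 × 0.339 = 17918 + 6171 = 24089
Net migration: Band 2 + 440 → 2690
End of period: [6272, 2690, 8347, 13979, 5036, 24089]
Total after period 3: 6272 + 2690 + 8347 + 13979 + 5036 + 24089 = 60413

60413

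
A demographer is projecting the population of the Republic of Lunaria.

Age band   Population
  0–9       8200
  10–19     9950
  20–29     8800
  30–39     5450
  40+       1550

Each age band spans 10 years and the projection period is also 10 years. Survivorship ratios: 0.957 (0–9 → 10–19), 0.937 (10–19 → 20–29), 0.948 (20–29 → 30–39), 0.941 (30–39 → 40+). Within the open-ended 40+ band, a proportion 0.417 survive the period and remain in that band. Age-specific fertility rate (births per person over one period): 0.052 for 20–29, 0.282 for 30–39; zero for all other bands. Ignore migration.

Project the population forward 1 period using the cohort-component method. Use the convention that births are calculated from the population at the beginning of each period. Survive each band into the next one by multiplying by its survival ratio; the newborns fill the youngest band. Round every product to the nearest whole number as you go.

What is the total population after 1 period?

33281

— Period 1 —
Births: 8800 * 0.052 = 458  |  5450 * 0.282 = 1537 ⇒ total 1995
10–19: 8200 * 0.957 = 7847
20–29: 9950 * 0.937 = 9323
30–39: 8800 * 0.948 = 8342
40+: 5450 * 0.941 + 1550 * 0.417 = 5128 + 646 = 5774
Population now: 0–9=1995, 10–19=7847, 20–29=9323, 30–39=8342, 40+=5774
Total after period 1: 1995 + 7847 + 9323 + 8342 + 5774 = 33281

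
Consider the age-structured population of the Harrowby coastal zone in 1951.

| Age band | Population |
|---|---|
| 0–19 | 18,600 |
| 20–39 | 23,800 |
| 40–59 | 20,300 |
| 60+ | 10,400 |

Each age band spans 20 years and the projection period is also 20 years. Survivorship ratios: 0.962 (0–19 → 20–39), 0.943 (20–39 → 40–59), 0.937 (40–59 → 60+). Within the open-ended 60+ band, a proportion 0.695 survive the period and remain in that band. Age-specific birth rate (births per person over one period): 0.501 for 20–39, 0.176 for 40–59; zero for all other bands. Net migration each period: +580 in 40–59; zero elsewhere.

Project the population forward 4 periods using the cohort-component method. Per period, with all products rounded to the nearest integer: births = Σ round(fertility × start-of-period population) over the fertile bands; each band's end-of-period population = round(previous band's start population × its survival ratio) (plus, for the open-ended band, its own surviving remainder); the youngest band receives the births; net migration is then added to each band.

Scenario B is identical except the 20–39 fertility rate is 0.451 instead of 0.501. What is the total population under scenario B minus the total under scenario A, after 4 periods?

-4240

Period 1:
Births: 23800 * 0.501 = 11924, 20300 * 0.176 = 3573 ⇒ total 15497
20–39: 18600 * 0.962 = 17893
40–59: 23800 * 0.943 = 22443
60+: 20300 * 0.937 + 10400 * 0.695 = 19021 + 7228 = 26249
Net migration: 40–59 + 580 → 23023
End of period: [15497, 17893, 23023, 26249]
Period 2:
Births: 17893 * 0.501 = 8964, 23023 * 0.176 = 4052 ⇒ total 13016
20–39: 15497 * 0.962 = 14908
40–59: 17893 * 0.943 = 16873
60+: 23023 * 0.937 + 26249 * 0.695 = 21573 + 18243 = 39816
Net migration: 40–59 + 580 → 17453
End of period: [13016, 14908, 17453, 39816]
Period 3:
Births: 14908 * 0.501 = 7469, 17453 * 0.176 = 3072 ⇒ total 10541
20–39: 13016 * 0.962 = 12521
40–59: 14908 * 0.943 = 14058
60+: 17453 * 0.937 + 39816 * 0.695 = 16353 + 27672 = 44025
Net migration: 40–59 + 580 → 14638
End of period: [10541, 12521, 14638, 44025]
Period 4:
Births: 12521 * 0.501 = 6273, 14638 * 0.176 = 2576 ⇒ total 8849
20–39: 10541 * 0.962 = 10140
40–59: 12521 * 0.943 = 11807
60+: 14638 * 0.937 + 44025 * 0.695 = 13716 + 30597 = 44313
Net migration: 40–59 + 580 → 12387
End of period: [8849, 10140, 12387, 44313]
Scenario A total after 4 periods: 75689
Scenario B projection —
Period 1:
Births: 23800 * 0.451 = 10734, 20300 * 0.176 = 3573 ⇒ total 14307
20–39: 18600 * 0.962 = 17893
40–59: 23800 * 0.943 = 22443
60+: 20300 * 0.937 + 10400 * 0.695 = 19021 + 7228 = 26249
Net migration: 40–59 + 580 → 23023
End of period: [14307, 17893, 23023, 26249]
Period 2:
Births: 17893 * 0.451 = 8070, 23023 * 0.176 = 4052 ⇒ total 12122
20–39: 14307 * 0.962 = 13763
40–59: 17893 * 0.943 = 16873
60+: 23023 * 0.937 + 26249 * 0.695 = 21573 + 18243 = 39816
Net migration: 40–59 + 580 → 17453
End of period: [12122, 13763, 17453, 39816]
Period 3:
Births: 13763 * 0.451 = 6207, 17453 * 0.176 = 3072 ⇒ total 9279
20–39: 12122 * 0.962 = 11661
40–59: 13763 * 0.943 = 12979
60+: 17453 * 0.937 + 39816 * 0.695 = 16353 + 27672 = 44025
Net migration: 40–59 + 580 → 13559
End of period: [9279, 11661, 13559, 44025]
Period 4:
Births: 11661 * 0.451 = 5259, 13559 * 0.176 = 2386 ⇒ total 7645
20–39: 9279 * 0.962 = 8926
40–59: 11661 * 0.943 = 10996
60+: 13559 * 0.937 + 44025 * 0.695 = 12705 + 30597 = 43302
Net migration: 40–59 + 580 → 11576
End of period: [7645, 8926, 11576, 43302]
Scenario B total after 4 periods: 71449
Difference B − A = 71449 − 75689 = -4240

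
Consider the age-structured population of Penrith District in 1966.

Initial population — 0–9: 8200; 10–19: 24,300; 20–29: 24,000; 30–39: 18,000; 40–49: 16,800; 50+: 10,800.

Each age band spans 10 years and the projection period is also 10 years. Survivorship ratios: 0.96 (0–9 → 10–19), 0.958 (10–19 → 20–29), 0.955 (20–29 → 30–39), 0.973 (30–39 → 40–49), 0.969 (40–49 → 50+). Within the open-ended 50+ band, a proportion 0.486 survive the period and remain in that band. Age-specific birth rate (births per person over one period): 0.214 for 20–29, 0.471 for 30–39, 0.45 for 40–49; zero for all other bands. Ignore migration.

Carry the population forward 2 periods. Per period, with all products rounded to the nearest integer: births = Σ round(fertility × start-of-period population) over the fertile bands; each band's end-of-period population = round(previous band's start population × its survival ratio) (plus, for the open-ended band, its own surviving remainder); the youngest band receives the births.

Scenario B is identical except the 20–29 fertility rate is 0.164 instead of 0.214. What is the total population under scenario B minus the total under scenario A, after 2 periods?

Call the groups 1 to 6, youngest first.
— Period 1 —
Births: 24000 × 0.214 = 5136, 18000 × 0.471 = 8478, 16800 × 0.45 = 7560 ⇒ total 21174
Group 2: 8200 × 0.96 = 7872
Group 3: 24300 × 0.958 = 23279
Group 4: 24000 × 0.955 = 22920
Group 5: 18000 × 0.973 = 17514
Group 6: 16800 × 0.969 + 10800 × 0.486 = 16279 + 5249 = 21528
→ [21174, 7872, 23279, 22920, 17514, 21528]
— Period 2 —
Births: 23279 × 0.214 = 4982, 22920 × 0.471 = 10795, 17514 × 0.45 = 7881 ⇒ total 23658
Group 2: 21174 × 0.96 = 20327
Group 3: 7872 × 0.958 = 7541
Group 4: 23279 × 0.955 = 22231
Group 5: 22920 × 0.973 = 22301
Group 6: 17514 × 0.969 + 21528 × 0.486 = 16971 + 10463 = 27434
→ [23658, 20327, 7541, 22231, 22301, 27434]
Scenario A total after 2 periods: 123492
Scenario B projection —
— Period 1 —
Births: 24000 × 0.164 = 3936, 18000 × 0.471 = 8478, 16800 × 0.45 = 7560 ⇒ total 19974
Group 2: 8200 × 0.96 = 7872
Group 3: 24300 × 0.958 = 23279
Group 4: 24000 × 0.955 = 22920
Group 5: 18000 × 0.973 = 17514
Group 6: 16800 × 0.969 + 10800 × 0.486 = 16279 + 5249 = 21528
→ [19974, 7872, 23279, 22920, 17514, 21528]
— Period 2 —
Births: 23279 × 0.164 = 3818, 22920 × 0.471 = 10795, 17514 × 0.45 = 7881 ⇒ total 22494
Group 2: 19974 × 0.96 = 19175
Group 3: 7872 × 0.958 = 7541
Group 4: 23279 × 0.955 = 22231
Group 5: 22920 × 0.973 = 22301
Group 6: 17514 × 0.969 + 21528 × 0.486 = 16971 + 10463 = 27434
→ [22494, 19175, 7541, 22231, 22301, 27434]
Scenario B total after 2 periods: 121176
Difference B − A = 121176 − 123492 = -2316

-2316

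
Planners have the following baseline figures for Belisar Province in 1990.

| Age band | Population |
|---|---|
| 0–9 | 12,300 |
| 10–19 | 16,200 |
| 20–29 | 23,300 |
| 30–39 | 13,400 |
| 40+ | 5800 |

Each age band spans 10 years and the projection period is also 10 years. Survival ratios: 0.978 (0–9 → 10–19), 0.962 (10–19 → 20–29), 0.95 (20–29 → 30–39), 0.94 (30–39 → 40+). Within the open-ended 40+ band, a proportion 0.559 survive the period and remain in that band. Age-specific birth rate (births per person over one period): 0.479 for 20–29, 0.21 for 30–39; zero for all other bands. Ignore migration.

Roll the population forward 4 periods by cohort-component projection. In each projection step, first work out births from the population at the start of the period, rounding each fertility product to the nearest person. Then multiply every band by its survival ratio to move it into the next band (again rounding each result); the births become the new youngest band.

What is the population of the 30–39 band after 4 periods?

(Bands numbered youngest = 1 to oldest = 5.)
Period 1.
Births: 23300 × 0.479 = 11161  |  13400 × 0.21 = 2814 → total 13975
Band 2: 12300 × 0.978 = 12029
Band 3: 16200 × 0.962 = 15584
Band 4: 23300 × 0.95 = 22135
Band 5: 13400 × 0.94 + 5800 × 0.559 = 12596 + 3242 = 15838
Giving 13975 / 12029 / 15584 / 22135 / 15838.
Period 2.
Births: 15584 × 0.479 = 7465  |  22135 × 0.21 = 4648 → total 12113
Band 2: 13975 × 0.978 = 13668
Band 3: 12029 × 0.962 = 11572
Band 4: 15584 × 0.95 = 14805
Band 5: 22135 × 0.94 + 15838 × 0.559 = 20807 + 8853 = 29660
Giving 12113 / 13668 / 11572 / 14805 / 29660.
Period 3.
Births: 11572 × 0.479 = 5543  |  14805 × 0.21 = 3109 → total 8652
Band 2: 12113 × 0.978 = 11847
Band 3: 13668 × 0.962 = 13149
Band 4: 11572 × 0.95 = 10993
Band 5: 14805 × 0.94 + 29660 × 0.559 = 13917 + 16580 = 30497
Giving 8652 / 11847 / 13149 / 10993 / 30497.
Period 4.
Births: 13149 × 0.479 = 6298  |  10993 × 0.21 = 2309 → total 8607
Band 2: 8652 × 0.978 = 8462
Band 3: 11847 × 0.962 = 11397
Band 4: 13149 × 0.95 = 12492
Band 5: 10993 × 0.94 + 30497 × 0.559 = 10333 + 17048 = 27381
Giving 8607 / 8462 / 11397 / 12492 / 27381.

12492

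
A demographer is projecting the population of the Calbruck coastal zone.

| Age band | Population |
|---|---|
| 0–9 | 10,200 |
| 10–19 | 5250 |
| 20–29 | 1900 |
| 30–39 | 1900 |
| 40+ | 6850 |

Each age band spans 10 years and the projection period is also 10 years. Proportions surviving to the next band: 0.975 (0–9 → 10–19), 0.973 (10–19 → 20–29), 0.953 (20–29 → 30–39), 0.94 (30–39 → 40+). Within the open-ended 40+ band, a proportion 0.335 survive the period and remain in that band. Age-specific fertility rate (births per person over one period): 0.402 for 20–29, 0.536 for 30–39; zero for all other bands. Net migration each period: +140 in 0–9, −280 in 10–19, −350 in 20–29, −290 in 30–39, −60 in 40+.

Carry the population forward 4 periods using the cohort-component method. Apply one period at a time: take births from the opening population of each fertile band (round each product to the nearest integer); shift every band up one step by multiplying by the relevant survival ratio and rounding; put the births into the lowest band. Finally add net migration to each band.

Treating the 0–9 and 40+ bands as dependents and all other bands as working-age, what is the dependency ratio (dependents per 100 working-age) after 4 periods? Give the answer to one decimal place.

169.0

(Bands numbered youngest = 1 to oldest = 5.)
— Period 1 —
Births: 1900 × 0.402 = 764 ; 1900 × 0.536 = 1018 → total 1782
Band 2: 10200 × 0.975 = 9945
Band 3: 5250 × 0.973 = 5108
Band 4: 1900 × 0.953 = 1811
Band 5: 1900 × 0.94 + 6850 × 0.335 = 1786 + 2295 = 4081
Net migration: Band 1 + 140 → 1922; Band 2 − 280 → 9665; Band 3 − 350 → 4758; Band 4 − 290 → 1521; Band 5 − 60 → 4021
Population now: 0–9=1922, 10–19=9665, 20–29=4758, 30–39=1521, 40+=4021
— Period 2 —
Births: 4758 × 0.402 = 1913 ; 1521 × 0.536 = 815 → total 2728
Band 2: 1922 × 0.975 = 1874
Band 3: 9665 × 0.973 = 9404
Band 4: 4758 × 0.953 = 4534
Band 5: 1521 × 0.94 + 4021 × 0.335 = 1430 + 1347 = 2777
Net migration: Band 1 + 140 → 2868; Band 2 − 280 → 1594; Band 3 − 350 → 9054; Band 4 − 290 → 4244; Band 5 − 60 → 2717
Population now: 0–9=2868, 10–19=1594, 20–29=9054, 30–39=4244, 40+=2717
— Period 3 —
Births: 9054 × 0.402 = 3640 ; 4244 × 0.536 = 2275 → total 5915
Band 2: 2868 × 0.975 = 2796
Band 3: 1594 × 0.973 = 1551
Band 4: 9054 × 0.953 = 8628
Band 5: 4244 × 0.94 + 2717 × 0.335 = 3989 + 910 = 4899
Net migration: Band 1 + 140 → 6055; Band 2 − 280 → 2516; Band 3 − 350 → 1201; Band 4 − 290 → 8338; Band 5 − 60 → 4839
Population now: 0–9=6055, 10–19=2516, 20–29=1201, 30–39=8338, 40+=4839
— Period 4 —
Births: 1201 × 0.402 = 483 ; 8338 × 0.536 = 4469 → total 4952
Band 2: 6055 × 0.975 = 5904
Band 3: 2516 × 0.973 = 2448
Band 4: 1201 × 0.953 = 1145
Band 5: 8338 × 0.94 + 4839 × 0.335 = 7838 + 1621 = 9459
Net migration: Band 1 + 140 → 5092; Band 2 − 280 → 5624; Band 3 − 350 → 2098; Band 4 − 290 → 855; Band 5 − 60 → 9399
Population now: 0–9=5092, 10–19=5624, 20–29=2098, 30–39=855, 40+=9399
Dependents (band 0–9 + band 40+) = 5092 + 9399 = 14491; working-age = 8577; ratio = 14491/8577 × 100 = 169.0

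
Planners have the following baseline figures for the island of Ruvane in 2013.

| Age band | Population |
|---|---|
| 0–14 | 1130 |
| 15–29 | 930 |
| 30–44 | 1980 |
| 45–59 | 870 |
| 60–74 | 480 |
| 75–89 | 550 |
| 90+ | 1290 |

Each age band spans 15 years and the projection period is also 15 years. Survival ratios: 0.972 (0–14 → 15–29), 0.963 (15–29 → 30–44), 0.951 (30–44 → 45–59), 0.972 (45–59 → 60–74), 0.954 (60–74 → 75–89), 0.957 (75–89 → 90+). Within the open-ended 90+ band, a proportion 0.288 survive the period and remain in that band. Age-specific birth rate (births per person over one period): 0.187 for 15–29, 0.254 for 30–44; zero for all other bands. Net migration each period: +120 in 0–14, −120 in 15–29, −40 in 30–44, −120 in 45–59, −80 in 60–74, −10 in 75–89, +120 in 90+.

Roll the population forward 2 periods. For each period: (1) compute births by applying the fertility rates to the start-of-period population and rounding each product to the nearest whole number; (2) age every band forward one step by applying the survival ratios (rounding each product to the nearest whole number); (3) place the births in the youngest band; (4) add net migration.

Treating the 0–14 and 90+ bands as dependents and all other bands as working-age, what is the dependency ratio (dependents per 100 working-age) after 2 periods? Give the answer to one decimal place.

(Bands numbered youngest = 1 to oldest = 7.)
After projecting period 1:
Births: 930 × 0.187 = 174, 1980 × 0.254 = 503 → 677
Band 2: 1130 × 0.972 = 1098
Band 3: 930 × 0.963 = 896
Band 4: 1980 × 0.951 = 1883
Band 5: 870 × 0.972 = 846
Band 6: 480 × 0.954 = 458
Band 7: 550 × 0.957 + 1290 × 0.288 = 526 + 372 = 898
Net migration: Band 1 + 120 → 797; Band 2 − 120 → 978; Band 3 − 40 → 856; Band 4 − 120 → 1763; Band 5 − 80 → 766; Band 6 − 10 → 448; Band 7 + 120 → 1018
End of period: [797, 978, 856, 1763, 766, 448, 1018]
After projecting period 2:
Births: 978 × 0.187 = 183, 856 × 0.254 = 217 → 400
Band 2: 797 × 0.972 = 775
Band 3: 978 × 0.963 = 942
Band 4: 856 × 0.951 = 814
Band 5: 1763 × 0.972 = 1714
Band 6: 766 × 0.954 = 731
Band 7: 448 × 0.957 + 1018 × 0.288 = 429 + 293 = 722
Net migration: Band 1 + 120 → 520; Band 2 − 120 → 655; Band 3 − 40 → 902; Band 4 − 120 → 694; Band 5 − 80 → 1634; Band 6 − 10 → 721; Band 7 + 120 → 842
End of period: [520, 655, 902, 694, 1634, 721, 842]
Dependents (band 0–14 + band 90+) = 520 + 842 = 1362; working-age = 4606; ratio = 1362/4606 × 100 = 29.6

29.6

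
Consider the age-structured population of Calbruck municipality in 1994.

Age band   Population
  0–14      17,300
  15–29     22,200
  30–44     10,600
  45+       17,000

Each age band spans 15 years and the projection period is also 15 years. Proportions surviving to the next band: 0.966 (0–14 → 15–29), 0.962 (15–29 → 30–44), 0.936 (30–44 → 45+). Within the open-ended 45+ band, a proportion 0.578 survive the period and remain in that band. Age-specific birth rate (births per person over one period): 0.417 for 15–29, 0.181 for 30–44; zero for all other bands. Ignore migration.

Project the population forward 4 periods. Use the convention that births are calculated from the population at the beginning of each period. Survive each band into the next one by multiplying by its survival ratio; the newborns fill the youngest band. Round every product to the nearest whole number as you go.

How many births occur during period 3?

7412

Period 1:
Births: 22200 × 0.417 = 9257  |  10600 × 0.181 = 1919 — total 11176
15–29: 17300 × 0.966 = 16712
30–44: 22200 × 0.962 = 21356
45+: 10600 × 0.936 + 17000 × 0.578 = 9922 + 9826 = 19748
Population now: 0–14=11176, 15–29=16712, 30–44=21356, 45+=19748
Period 2:
Births: 16712 × 0.417 = 6969  |  21356 × 0.181 = 3865 — total 10834
15–29: 11176 × 0.966 = 10796
30–44: 16712 × 0.962 = 16077
45+: 21356 × 0.936 + 19748 × 0.578 = 19989 + 11414 = 31403
Population now: 0–14=10834, 15–29=10796, 30–44=16077, 45+=31403
Period 3:
Births: 10796 × 0.417 = 4502  |  16077 × 0.181 = 2910 — total 7412
15–29: 10834 × 0.966 = 10466
30–44: 10796 × 0.962 = 10386
45+: 16077 × 0.936 + 31403 × 0.578 = 15048 + 18151 = 33199
Population now: 0–14=7412, 15–29=10466, 30–44=10386, 45+=33199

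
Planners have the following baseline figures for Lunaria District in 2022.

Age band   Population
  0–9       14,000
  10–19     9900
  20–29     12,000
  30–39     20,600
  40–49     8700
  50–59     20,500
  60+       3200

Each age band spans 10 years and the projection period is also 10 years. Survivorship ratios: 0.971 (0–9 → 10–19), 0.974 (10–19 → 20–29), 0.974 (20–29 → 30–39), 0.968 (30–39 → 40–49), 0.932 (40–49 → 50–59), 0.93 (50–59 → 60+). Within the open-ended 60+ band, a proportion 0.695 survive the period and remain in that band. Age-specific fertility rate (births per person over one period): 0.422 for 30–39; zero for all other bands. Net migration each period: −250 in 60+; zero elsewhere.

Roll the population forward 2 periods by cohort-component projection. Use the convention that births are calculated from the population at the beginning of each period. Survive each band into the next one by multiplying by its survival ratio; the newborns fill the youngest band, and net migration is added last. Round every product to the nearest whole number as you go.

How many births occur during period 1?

8693

Period 1.
Births: 20600 × 0.422 = 8693
10–19: 14000 × 0.971 = 13594
20–29: 9900 × 0.974 = 9643
30–39: 12000 × 0.974 = 11688
40–49: 20600 × 0.968 = 19941
50–59: 8700 × 0.932 = 8108
60+: 20500 × 0.93 + 3200 × 0.695 = 19065 + 2224 = 21289
Net migration: 60+ − 250 → 21039
Population now: 0–9=8693, 10–19=13594, 20–29=9643, 30–39=11688, 40–49=19941, 50–59=8108, 60+=21039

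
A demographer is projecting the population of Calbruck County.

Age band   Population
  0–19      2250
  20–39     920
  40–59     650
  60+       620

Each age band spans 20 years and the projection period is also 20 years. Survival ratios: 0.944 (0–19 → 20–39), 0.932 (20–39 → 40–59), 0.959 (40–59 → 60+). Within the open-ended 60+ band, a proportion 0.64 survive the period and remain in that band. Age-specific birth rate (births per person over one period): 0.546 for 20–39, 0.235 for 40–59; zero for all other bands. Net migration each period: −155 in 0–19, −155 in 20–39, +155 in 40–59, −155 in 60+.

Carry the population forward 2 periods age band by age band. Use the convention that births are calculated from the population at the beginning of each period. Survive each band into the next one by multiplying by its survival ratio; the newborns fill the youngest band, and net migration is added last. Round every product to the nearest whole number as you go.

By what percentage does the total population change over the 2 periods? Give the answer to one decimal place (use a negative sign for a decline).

8.9

Call the bands 1 to 4, youngest first.
— Period 1 —
Births: 920 * 0.546 = 502  |  650 * 0.235 = 153 ⇒ total 655
Band 2: 2250 * 0.944 = 2124
Band 3: 920 * 0.932 = 857
Band 4: 650 * 0.959 + 620 * 0.64 = 623 + 397 = 1020
Net migration: Band 1 − 155 → 500; Band 2 − 155 → 1969; Band 3 + 155 → 1012; Band 4 − 155 → 865
Population now: 0–19=500, 20–39=1969, 40–59=1012, 60+=865
— Period 2 —
Births: 1969 * 0.546 = 1075  |  1012 * 0.235 = 238 ⇒ total 1313
Band 2: 500 * 0.944 = 472
Band 3: 1969 * 0.932 = 1835
Band 4: 1012 * 0.959 + 865 * 0.64 = 971 + 554 = 1525
Net migration: Band 1 − 155 → 1158; Band 2 − 155 → 317; Band 3 + 155 → 1990; Band 4 − 155 → 1370
Population now: 0–19=1158, 20–39=317, 40–59=1990, 60+=1370
Total: 4440 → 4835; change = 395; percentage change = 8.9%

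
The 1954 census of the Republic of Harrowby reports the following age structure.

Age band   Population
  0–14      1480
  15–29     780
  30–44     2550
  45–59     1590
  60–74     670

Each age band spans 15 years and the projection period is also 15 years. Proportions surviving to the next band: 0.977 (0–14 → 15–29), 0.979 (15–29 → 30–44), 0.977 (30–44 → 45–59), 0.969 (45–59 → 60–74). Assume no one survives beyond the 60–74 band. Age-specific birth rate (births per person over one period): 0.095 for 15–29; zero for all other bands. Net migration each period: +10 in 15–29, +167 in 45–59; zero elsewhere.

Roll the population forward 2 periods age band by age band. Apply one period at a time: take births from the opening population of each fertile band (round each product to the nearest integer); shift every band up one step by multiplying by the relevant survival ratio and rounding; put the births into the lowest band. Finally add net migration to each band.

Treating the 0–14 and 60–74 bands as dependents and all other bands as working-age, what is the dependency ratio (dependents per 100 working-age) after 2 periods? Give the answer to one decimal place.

112.1

Call the bands 1 to 5, youngest first.
— Period 1 —
Births: 780 * 0.095 = 74
Band 2: 1480 * 0.977 = 1446
Band 3: 780 * 0.979 = 764
Band 4: 2550 * 0.977 = 2491
Band 5: 1590 * 0.969 = 1541
Net migration: Band 2 + 10 → 1456; Band 4 + 167 → 2658
Giving 74 / 1456 / 764 / 2658 / 1541.
— Period 2 —
Births: 1456 * 0.095 = 138
Band 2: 74 * 0.977 = 72
Band 3: 1456 * 0.979 = 1425
Band 4: 764 * 0.977 = 746
Band 5: 2658 * 0.969 = 2576
Net migration: Band 2 + 10 → 82; Band 4 + 167 → 913
Giving 138 / 82 / 1425 / 913 / 2576.
Dependents (band 0–14 + band 60–74) = 138 + 2576 = 2714; working-age = 2420; ratio = 2714/2420 × 100 = 112.1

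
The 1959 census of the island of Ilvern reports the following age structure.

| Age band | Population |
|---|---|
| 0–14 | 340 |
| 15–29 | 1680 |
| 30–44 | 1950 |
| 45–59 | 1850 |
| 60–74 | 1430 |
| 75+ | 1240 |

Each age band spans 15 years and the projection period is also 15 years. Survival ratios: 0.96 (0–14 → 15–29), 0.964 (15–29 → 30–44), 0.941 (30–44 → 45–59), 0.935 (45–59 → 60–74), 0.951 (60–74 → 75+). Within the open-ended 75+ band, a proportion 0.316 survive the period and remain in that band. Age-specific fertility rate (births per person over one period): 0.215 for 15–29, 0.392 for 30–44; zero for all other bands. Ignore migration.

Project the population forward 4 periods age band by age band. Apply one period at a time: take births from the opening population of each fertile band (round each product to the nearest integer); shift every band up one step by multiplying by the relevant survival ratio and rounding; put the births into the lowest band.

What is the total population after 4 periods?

Call the groups 1 to 6, youngest first.
After projecting period 1:
Births: 1680 * 0.215 = 361  |  1950 * 0.392 = 764 → total 1125
Group 2: 340 * 0.96 = 326
Group 3: 1680 * 0.964 = 1620
Group 4: 1950 * 0.941 = 1835
Group 5: 1850 * 0.935 = 1730
Group 6: 1430 * 0.951 + 1240 * 0.316 = 1360 + 392 = 1752
→ [1125, 326, 1620, 1835, 1730, 1752]
After projecting period 2:
Births: 326 * 0.215 = 70  |  1620 * 0.392 = 635 → total 705
Group 2: 1125 * 0.96 = 1080
Group 3: 326 * 0.964 = 314
Group 4: 1620 * 0.941 = 1524
Group 5: 1835 * 0.935 = 1716
Group 6: 1730 * 0.951 + 1752 * 0.316 = 1645 + 554 = 2199
→ [705, 1080, 314, 1524, 1716, 2199]
After projecting period 3:
Births: 1080 * 0.215 = 232  |  314 * 0.392 = 123 → total 355
Group 2: 705 * 0.96 = 677
Group 3: 1080 * 0.964 = 1041
Group 4: 314 * 0.941 = 295
Group 5: 1524 * 0.935 = 1425
Group 6: 1716 * 0.951 + 2199 * 0.316 = 1632 + 695 = 2327
→ [355, 677, 1041, 295, 1425, 2327]
After projecting period 4:
Births: 677 * 0.215 = 146  |  1041 * 0.392 = 408 → total 554
Group 2: 355 * 0.96 = 341
Group 3: 677 * 0.964 = 653
Group 4: 1041 * 0.941 = 980
Group 5: 295 * 0.935 = 276
Group 6: 1425 * 0.951 + 2327 * 0.316 = 1355 + 735 = 2090
→ [554, 341, 653, 980, 276, 2090]
Total after period 4: 554 + 341 + 653 + 980 + 276 + 2090 = 4894

4894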